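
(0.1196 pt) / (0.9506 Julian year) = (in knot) 1 pt = 0.00035277778 m, so 0.1196 pt = 0.1196 * 0.00035277778 = 4.2192222e-05 m. 1 Julian year = 31557600 s, so 0.9506 Julian year = 0.9506 * 31557600 = 29998655 s. Combine: 4.2192222e-05 m / 29998655 s = 1.4064705e-12 m/s. 1 knot = 0.51444444 m/s, so 1.4064705e-12 m/s = 1.4064705e-12 / 0.51444444 = 2.7339599e-12 knot ≈ 2.734e-12 knot (4 s.f.). Final answer: 2.734e-12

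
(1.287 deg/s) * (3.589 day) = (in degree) 1 deg/s = 0.017453293 rad/s, so 1.287 deg/s = 1.287 * 0.017453293 = 0.022462387 rad/s. 1 day = 86400 s, so 3.589 day = 3.589 * 86400 = 310089.6 s. Combine: 0.022462387 rad/s * 310089.6 s = 6965.3527 rad. 1 degree = 0.017453293 rad, so 6965.3527 rad = 6965.3527 / 0.017453293 = 399085.32 degree ≈ 3.991e+05 degree (4 s.f.). Final answer: 3.991e+05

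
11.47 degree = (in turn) 0.03186. Check: 1 degree = 0.017453293 rad, so 11.47 degree = 11.47 * 0.017453293 = 0.20018927 rad. 1 turn = 6.2831853 rad, so 0.20018927 rad = 0.20018927 / 6.2831853 = 0.031861111 turn ≈ 0.03186 turn (4 s.f.).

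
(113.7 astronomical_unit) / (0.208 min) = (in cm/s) 1.363e+14. Check: 1 astronomical_unit = 1.4959787e+11 m, so 113.7 astronomical_unit = 113.7 * 1.4959787e+11 = 1.7009278e+13 m. 1 min = 60 s, so 0.208 min = 0.208 * 60 = 12.48 s. Combine: 1.7009278e+13 m / 12.48 s = 1.3629229e+12 m/s. 1 cm/s = 0.01 m/s, so 1.3629229e+12 m/s = 1.3629229e+12 / 0.01 = 1.3629229e+14 cm/s ≈ 1.363e+14 cm/s (4 s.f.).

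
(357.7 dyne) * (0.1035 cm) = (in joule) 1 dyne = 1e-05 N, so 357.7 dyne = 357.7 * 1e-05 = 0.003577 N. 1 cm = 0.01 m, so 0.1035 cm = 0.1035 * 0.01 = 0.001035 m. Combine: 0.003577 N * 0.001035 m = 3.702195e-06 J. 3.702195e-06 J = 3.702195e-06 joule ≈ 3.702e-06 joule (4 s.f.). Final answer: 3.702e-06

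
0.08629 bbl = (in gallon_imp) 1 bbl = 0.15898729 m^3, so 0.08629 bbl = 0.08629 * 0.15898729 = 0.013719014 m^3. 1 gallon_imp = 0.00454609 m^3, so 0.013719014 m^3 = 0.013719014 / 0.00454609 = 3.0177611 gallon_imp ≈ 3.018 gallon_imp (4 s.f.). Final answer: 3.018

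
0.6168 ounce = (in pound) 0.03855. Check: 1 ounce = 0.028349523 kg, so 0.6168 ounce = 0.6168 * 0.028349523 = 0.017485986 kg. 1 pound = 0.45359237 kg, so 0.017485986 kg = 0.017485986 / 0.45359237 = 0.03855 pound.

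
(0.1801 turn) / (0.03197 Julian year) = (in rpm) 1 turn = 6.2831853 rad, so 0.1801 turn = 0.1801 * 6.2831853 = 1.1316017 rad. 1 Julian year = 31557600 s, so 0.03197 Julian year = 0.03197 * 31557600 = 1008896.5 s. Combine: 1.1316017 rad / 1008896.5 s = 1.1216232e-06 rad/s. 1 rpm = 0.10471976 rad/s, so 1.1216232e-06 rad/s = 1.1216232e-06 / 0.10471976 = 1.0710712e-05 rpm ≈ 1.071e-05 rpm (4 s.f.). Final answer: 1.071e-05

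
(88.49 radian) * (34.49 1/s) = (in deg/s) 1.749e+05. Check: 88.49 radian = 88.49 rad. 34.49 1/s = 34.49 Hz. Combine: 88.49 rad * 34.49 Hz = 3052.0201 rad/s. 1 deg/s = 0.017453293 rad/s, so 3052.0201 rad/s = 3052.0201 / 0.017453293 = 174867.87 deg/s ≈ 1.749e+05 deg/s (4 s.f.).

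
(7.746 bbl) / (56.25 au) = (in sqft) 1.575e-12. Check: 1 bbl = 0.15898729 m^3, so 7.746 bbl = 7.746 * 0.15898729 = 1.2315156 m^3. 1 au = 1.4959787e+11 m, so 56.25 au = 56.25 * 1.4959787e+11 = 8.4148802e+12 m. Combine: 1.2315156 m^3 / 8.4148802e+12 m = 1.4634975e-13 m^2. 1 sqft = 0.09290304 m^2, so 1.4634975e-13 m^2 = 1.4634975e-13 / 0.09290304 = 1.5752956e-12 sqft ≈ 1.575e-12 sqft (4 s.f.).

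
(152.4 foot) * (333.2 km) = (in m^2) 1 foot = 0.3048 m, so 152.4 foot = 152.4 * 0.3048 = 46.45152 m. 1 km = 1000 m, so 333.2 km = 333.2 * 1000 = 333200 m. Combine: 46.45152 m * 333200 m = 15477646 m^2. Result: 15477646 m^2 ≈ 1.548e+07 m^2 (4 s.f.). Final answer: 1.548e+07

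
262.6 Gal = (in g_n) 0.2678. Check: 1 Gal = 0.01 m/s^2, so 262.6 Gal = 262.6 * 0.01 = 2.626 m/s^2. 1 g_n = 9.80665 m/s^2, so 2.626 m/s^2 = 2.626 / 9.80665 = 0.26777748 g_n ≈ 0.2678 g_n (4 s.f.).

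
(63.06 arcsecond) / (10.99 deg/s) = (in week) 2.635e-09. Check: 1 arcsecond = 4.8481368e-06 rad, so 63.06 arcsecond = 63.06 * 4.8481368e-06 = 0.00030572351 rad. 1 deg/s = 0.017453293 rad/s, so 10.99 deg/s = 10.99 * 0.017453293 = 0.19181168 rad/s. Combine: 0.00030572351 rad / 0.19181168 rad/s = 0.0015938732 s. 1 week = 604800 s, so 0.0015938732 s = 0.0015938732 / 604800 = 2.6353724e-09 week ≈ 2.635e-09 week (4 s.f.).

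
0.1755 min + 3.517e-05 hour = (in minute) 0.1776. Check: 1 min = 60 s, so 0.1755 min = 0.1755 * 60 = 10.53 s. 1 hour = 3600 s, so 3.517e-05 hour = 3.517e-05 * 3600 = 0.126612 s. Sum: 10.53 + 0.126612 = 10.656612 s. 1 minute = 60 s, so 10.656612 s = 10.656612 / 60 = 0.1776102 minute ≈ 0.1776 minute (4 s.f.).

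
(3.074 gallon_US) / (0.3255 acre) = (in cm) 0.0008834. Check: 1 gallon_US = 0.0037854118 m^3, so 3.074 gallon_US = 3.074 * 0.0037854118 = 0.011636356 m^3. 1 acre = 4046.8564 m^2, so 0.3255 acre = 0.3255 * 4046.8564 = 1317.2518 m^2. Combine: 0.011636356 m^3 / 1317.2518 m^2 = 8.833813e-06 m. 1 cm = 0.01 m, so 8.833813e-06 m = 8.833813e-06 / 0.01 = 0.0008833813 cm ≈ 0.0008834 cm (4 s.f.).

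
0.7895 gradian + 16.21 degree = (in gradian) 1 gradian = 0.015707963 rad, so 0.7895 gradian = 0.7895 * 0.015707963 = 0.012401437 rad. 1 degree = 0.017453293 rad, so 16.21 degree = 16.21 * 0.017453293 = 0.28291787 rad. Sum: 0.012401437 + 0.28291787 = 0.29531931 rad. 1 gradian = 0.015707963 rad, so 0.29531931 rad = 0.29531931 / 0.015707963 = 18.800611 gradian ≈ 18.8 gradian (4 s.f.). Final answer: 18.8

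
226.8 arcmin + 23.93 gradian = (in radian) 1 arcmin = 0.00029088821 rad, so 226.8 arcmin = 226.8 * 0.00029088821 = 0.065973446 rad. 1 gradian = 0.015707963 rad, so 23.93 gradian = 23.93 * 0.015707963 = 0.37589156 rad. Sum: 0.065973446 + 0.37589156 = 0.44186501 rad. 0.44186501 rad = 0.44186501 radian ≈ 0.4419 radian (4 s.f.). Final answer: 0.4419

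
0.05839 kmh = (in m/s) 1 kmh = 0.27777778 m/s, so 0.05839 kmh = 0.05839 * 0.27777778 = 0.016219444 m/s. Result: 0.016219444 m/s ≈ 0.01622 m/s (4 s.f.). Final answer: 0.01622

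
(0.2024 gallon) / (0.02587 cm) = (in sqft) 31.88. Check: 1 gallon = 0.0037854118 m^3, so 0.2024 gallon = 0.2024 * 0.0037854118 = 0.00076616735 m^3. 1 cm = 0.01 m, so 0.02587 cm = 0.02587 * 0.01 = 0.0002587 m. Combine: 0.00076616735 m^3 / 0.0002587 m = 2.9616055 m^2. 1 sqft = 0.09290304 m^2, so 2.9616055 m^2 = 2.9616055 / 0.09290304 = 31.878456 sqft ≈ 31.88 sqft (4 s.f.).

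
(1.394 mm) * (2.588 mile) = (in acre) 1 mm = 0.001 m, so 1.394 mm = 1.394 * 0.001 = 0.001394 m. 1 mile = 1609.344 m, so 2.588 mile = 2.588 * 1609.344 = 4164.9823 m. Combine: 0.001394 m * 4164.9823 m = 5.8059853 m^2. 1 acre = 4046.8564 m^2, so 5.8059853 m^2 = 5.8059853 / 4046.8564 = 0.0014346902 acre ≈ 0.001435 acre (4 s.f.). Final answer: 0.001435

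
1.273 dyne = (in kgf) 1.298e-06. Check: 1 dyne = 1e-05 N, so 1.273 dyne = 1.273 * 1e-05 = 1.273e-05 N. 1 kgf = 9.80665 N, so 1.273e-05 N = 1.273e-05 / 9.80665 = 1.2980987e-06 kgf ≈ 1.298e-06 kgf (4 s.f.).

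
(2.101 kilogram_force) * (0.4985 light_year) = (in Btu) 9.21e+13. Check: 1 kilogram_force = 9.80665 N, so 2.101 kilogram_force = 2.101 * 9.80665 = 20.603772 N. 1 light_year = 9.4607305e+15 m, so 0.4985 light_year = 0.4985 * 9.4607305e+15 = 4.7161741e+15 m. Combine: 20.603772 N * 4.7161741e+15 m = 9.7170975e+16 J. 1 Btu = 1055.0559 J, so 9.7170975e+16 J = 9.7170975e+16 / 1055.0559 = 9.2100314e+13 Btu ≈ 9.21e+13 Btu (4 s.f.).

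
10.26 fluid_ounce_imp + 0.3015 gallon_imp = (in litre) 1.662. Check: 1 fluid_ounce_imp = 2.8413063e-05 m^3, so 10.26 fluid_ounce_imp = 10.26 * 2.8413063e-05 = 0.00029151802 m^3. 1 gallon_imp = 0.00454609 m^3, so 0.3015 gallon_imp = 0.3015 * 0.00454609 = 0.0013706461 m^3. Sum: 0.00029151802 + 0.0013706461 = 0.0016621642 m^3. 1 litre = 0.001 m^3, so 0.0016621642 m^3 = 0.0016621642 / 0.001 = 1.6621642 litre ≈ 1.662 litre (4 s.f.).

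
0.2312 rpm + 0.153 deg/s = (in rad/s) 0.02688. Check: 1 rpm = 0.10471976 rad/s, so 0.2312 rpm = 0.2312 * 0.10471976 = 0.024211207 rad/s. 1 deg/s = 0.017453293 rad/s, so 0.153 deg/s = 0.153 * 0.017453293 = 0.0026703538 rad/s. Sum: 0.024211207 + 0.0026703538 = 0.026881561 rad/s. Result: 0.026881561 rad/s ≈ 0.02688 rad/s (4 s.f.).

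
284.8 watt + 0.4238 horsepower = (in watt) 600.8. Check: 284.8 watt = 284.8 W. 1 horsepower = 745.69987 W, so 0.4238 horsepower = 0.4238 * 745.69987 = 316.02761 W. Sum: 284.8 + 316.02761 = 600.82761 W. 600.82761 W = 600.82761 watt ≈ 600.8 watt (4 s.f.).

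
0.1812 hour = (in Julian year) 1 hour = 3600 s, so 0.1812 hour = 0.1812 * 3600 = 652.32 s. 1 Julian year = 31557600 s, so 652.32 s = 652.32 / 31557600 = 2.0670773e-05 Julian year ≈ 2.067e-05 Julian year (4 s.f.). Final answer: 2.067e-05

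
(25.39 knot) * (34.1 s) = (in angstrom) 4.454e+12. Check: 1 knot = 0.51444444 m/s, so 25.39 knot = 25.39 * 0.51444444 = 13.061744 m/s. 34.1 s is already in s. Combine: 13.061744 m/s * 34.1 s = 445.40549 m. 1 angstrom = 1e-10 m, so 445.40549 m = 445.40549 / 1e-10 = 4.4540549e+12 angstrom ≈ 4.454e+12 angstrom (4 s.f.).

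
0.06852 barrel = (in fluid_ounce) 368.4. Check: 1 barrel = 0.15898729 m^3, so 0.06852 barrel = 0.06852 * 0.15898729 = 0.010893809 m^3. 1 fluid_ounce = 2.957353e-05 m^3, so 0.010893809 m^3 = 0.010893809 / 2.957353e-05 = 368.36352 fluid_ounce ≈ 368.4 fluid_ounce (4 s.f.).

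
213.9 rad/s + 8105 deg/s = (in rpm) 3393. Check: 213.9 rad/s is already in rad/s. 1 deg/s = 0.017453293 rad/s, so 8105 deg/s = 8105 * 0.017453293 = 141.45894 rad/s. Sum: 213.9 + 141.45894 = 355.35894 rad/s. 1 rpm = 0.10471976 rad/s, so 355.35894 rad/s = 355.35894 / 0.10471976 = 3393.4279 rpm ≈ 3393 rpm (4 s.f.).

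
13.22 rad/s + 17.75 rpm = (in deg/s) 13.22 rad/s is already in rad/s. 1 rpm = 0.10471976 rad/s, so 17.75 rpm = 17.75 * 0.10471976 = 1.8587757 rad/s. Sum: 13.22 + 1.8587757 = 15.078776 rad/s. 1 deg/s = 0.017453293 rad/s, so 15.078776 rad/s = 15.078776 / 0.017453293 = 863.95021 deg/s ≈ 864 deg/s (4 s.f.). Final answer: 864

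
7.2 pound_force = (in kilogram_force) 1 pound_force = 4.4482216 N, so 7.2 pound_force = 7.2 * 4.4482216 = 32.027196 N. 1 kilogram_force = 9.80665 N, so 32.027196 N = 32.027196 / 9.80665 = 3.2658651 kilogram_force ≈ 3.266 kilogram_force (4 s.f.). Final answer: 3.266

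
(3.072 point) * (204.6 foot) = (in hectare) 1 point = 0.00035277778 m, so 3.072 point = 3.072 * 0.00035277778 = 0.0010837333 m. 1 foot = 0.3048 m, so 204.6 foot = 204.6 * 0.3048 = 62.36208 m. Combine: 0.0010837333 m * 62.36208 m = 0.067583865 m^2. 1 hectare = 10000 m^2, so 0.067583865 m^2 = 0.067583865 / 10000 = 6.7583865e-06 hectare ≈ 6.758e-06 hectare (4 s.f.). Final answer: 6.758e-06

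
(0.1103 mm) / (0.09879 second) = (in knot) 1 mm = 0.001 m, so 0.1103 mm = 0.1103 * 0.001 = 0.0001103 m. 0.09879 second = 0.09879 s. Combine: 0.0001103 m / 0.09879 s = 0.0011165098 m/s. 1 knot = 0.51444444 m/s, so 0.0011165098 m/s = 0.0011165098 / 0.51444444 = 0.0021703214 knot ≈ 0.00217 knot (4 s.f.). Final answer: 0.00217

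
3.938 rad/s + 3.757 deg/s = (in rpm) 3.938 rad/s is already in rad/s. 1 deg/s = 0.017453293 rad/s, so 3.757 deg/s = 3.757 * 0.017453293 = 0.06557202 rad/s. Sum: 3.938 + 0.06557202 = 4.003572 rad/s. 1 rpm = 0.10471976 rad/s, so 4.003572 rad/s = 4.003572 / 0.10471976 = 38.231297 rpm ≈ 38.23 rpm (4 s.f.). Final answer: 38.23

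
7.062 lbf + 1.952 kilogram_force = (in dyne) 1 lbf = 4.4482216 N, so 7.062 lbf = 7.062 * 4.4482216 = 31.413341 N. 1 kilogram_force = 9.80665 N, so 1.952 kilogram_force = 1.952 * 9.80665 = 19.142581 N. Sum: 31.413341 + 19.142581 = 50.555922 N. 1 dyne = 1e-05 N, so 50.555922 N = 50.555922 / 1e-05 = 5055592.2 dyne ≈ 5.056e+06 dyne (4 s.f.). Final answer: 5.056e+06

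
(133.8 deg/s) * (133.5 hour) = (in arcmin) 3.858e+09. Check: 1 deg/s = 0.017453293 rad/s, so 133.8 deg/s = 133.8 * 0.017453293 = 2.3352505 rad/s. 1 hour = 3600 s, so 133.5 hour = 133.5 * 3600 = 480600 s. Combine: 2.3352505 rad/s * 480600 s = 1122321.4 rad. 1 arcmin = 0.00029088821 rad, so 1122321.4 rad = 1122321.4 / 0.00029088821 = 3.8582568e+09 arcmin ≈ 3.858e+09 arcmin (4 s.f.).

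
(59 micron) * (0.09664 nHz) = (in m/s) 5.702e-15. Check: 1 micron = 1e-06 m, so 59 micron = 59 * 1e-06 = 5.9e-05 m. 1 nHz = 1e-09 Hz, so 0.09664 nHz = 0.09664 * 1e-09 = 9.664e-11 Hz. Combine: 5.9e-05 m * 9.664e-11 Hz = 5.70176e-15 m/s. Result: 5.70176e-15 m/s ≈ 5.702e-15 m/s (4 s.f.).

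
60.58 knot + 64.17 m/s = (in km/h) 343.2. Check: 1 knot = 0.51444444 m/s, so 60.58 knot = 60.58 * 0.51444444 = 31.165044 m/s. 64.17 m/s is already in m/s. Sum: 31.165044 + 64.17 = 95.335044 m/s. 1 km/h = 0.27777778 m/s, so 95.335044 m/s = 95.335044 / 0.27777778 = 343.20616 km/h ≈ 343.2 km/h (4 s.f.).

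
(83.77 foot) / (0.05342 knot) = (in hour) 0.2581. Check: 1 foot = 0.3048 m, so 83.77 foot = 83.77 * 0.3048 = 25.533096 m. 1 knot = 0.51444444 m/s, so 0.05342 knot = 0.05342 * 0.51444444 = 0.027481622 m/s. Combine: 25.533096 m / 0.027481622 m/s = 929.09712 s. 1 hour = 3600 s, so 929.09712 s = 929.09712 / 3600 = 0.25808253 hour ≈ 0.2581 hour (4 s.f.).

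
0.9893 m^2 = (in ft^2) 10.65. Check: 1 ft^2 = 0.09290304 m^2, so 0.9893 m^2 = 0.9893 / 0.09290304 = 10.648737 ft^2 ≈ 10.65 ft^2 (4 s.f.).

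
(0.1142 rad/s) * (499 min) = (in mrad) 0.1142 rad/s is already in rad/s. 1 min = 60 s, so 499 min = 499 * 60 = 29940 s. Combine: 0.1142 rad/s * 29940 s = 3419.148 rad. 1 mrad = 0.001 rad, so 3419.148 rad = 3419.148 / 0.001 = 3419148 mrad ≈ 3.419e+06 mrad (4 s.f.). Final answer: 3.419e+06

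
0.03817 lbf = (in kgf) 1 lbf = 4.4482216 N, so 0.03817 lbf = 0.03817 * 4.4482216 = 0.16978862 N. 1 kgf = 9.80665 N, so 0.16978862 N = 0.16978862 / 9.80665 = 0.017313621 kgf ≈ 0.01731 kgf (4 s.f.). Final answer: 0.01731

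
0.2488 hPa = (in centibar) 0.02488. Check: 1 hPa = 100 Pa, so 0.2488 hPa = 0.2488 * 100 = 24.88 Pa. 1 centibar = 1000 Pa, so 24.88 Pa = 24.88 / 1000 = 0.02488 centibar.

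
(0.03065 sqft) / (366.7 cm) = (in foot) 1 sqft = 0.09290304 m^2, so 0.03065 sqft = 0.03065 * 0.09290304 = 0.0028474782 m^2. 1 cm = 0.01 m, so 366.7 cm = 366.7 * 0.01 = 3.667 m. Combine: 0.0028474782 m^2 / 3.667 m = 0.00077651436 m. 1 foot = 0.3048 m, so 0.00077651436 m = 0.00077651436 / 0.3048 = 0.0025476193 foot ≈ 0.002548 foot (4 s.f.). Final answer: 0.002548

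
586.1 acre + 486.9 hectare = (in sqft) 1 acre = 4046.8564 m^2, so 586.1 acre = 586.1 * 4046.8564 = 2371862.5 m^2. 1 hectare = 10000 m^2, so 486.9 hectare = 486.9 * 10000 = 4869000 m^2. Sum: 2371862.5 + 4869000 = 7240862.5 m^2. 1 sqft = 0.09290304 m^2, so 7240862.5 m^2 = 7240862.5 / 0.09290304 = 77939996 sqft ≈ 7.794e+07 sqft (4 s.f.). Final answer: 7.794e+07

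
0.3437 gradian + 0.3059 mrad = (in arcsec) 1177. Check: 1 gradian = 0.015707963 rad, so 0.3437 gradian = 0.3437 * 0.015707963 = 0.005398827 rad. 1 mrad = 0.001 rad, so 0.3059 mrad = 0.3059 * 0.001 = 0.0003059 rad. Sum: 0.005398827 + 0.0003059 = 0.005704727 rad. 1 arcsec = 4.8481368e-06 rad, so 0.005704727 rad = 0.005704727 / 4.8481368e-06 = 1176.6844 arcsec ≈ 1177 arcsec (4 s.f.).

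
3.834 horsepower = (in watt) 1 horsepower = 745.69987 W, so 3.834 horsepower = 3.834 * 745.69987 = 2859.0133 W. 2859.0133 W = 2859.0133 watt ≈ 2859 watt (4 s.f.). Final answer: 2859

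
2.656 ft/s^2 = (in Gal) 1 ft/s^2 = 0.3048 m/s^2, so 2.656 ft/s^2 = 2.656 * 0.3048 = 0.8095488 m/s^2. 1 Gal = 0.01 m/s^2, so 0.8095488 m/s^2 = 0.8095488 / 0.01 = 80.95488 Gal ≈ 80.95 Gal (4 s.f.). Final answer: 80.95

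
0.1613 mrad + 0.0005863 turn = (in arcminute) 1 mrad = 0.001 rad, so 0.1613 mrad = 0.1613 * 0.001 = 0.0001613 rad. 1 turn = 6.2831853 rad, so 0.0005863 turn = 0.0005863 * 6.2831853 = 0.0036838315 rad. Sum: 0.0001613 + 0.0036838315 = 0.0038451315 rad. 1 arcminute = 0.00029088821 rad, so 0.0038451315 rad = 0.0038451315 / 0.00029088821 = 13.218589 arcminute ≈ 13.22 arcminute (4 s.f.). Final answer: 13.22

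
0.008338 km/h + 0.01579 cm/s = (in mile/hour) 0.005534. Check: 1 km/h = 0.27777778 m/s, so 0.008338 km/h = 0.008338 * 0.27777778 = 0.0023161111 m/s. 1 cm/s = 0.01 m/s, so 0.01579 cm/s = 0.01579 * 0.01 = 0.0001579 m/s. Sum: 0.0023161111 + 0.0001579 = 0.0024740111 m/s. 1 mile/hour = 0.44704 m/s, so 0.0024740111 m/s = 0.0024740111 / 0.44704 = 0.0055342052 mile/hour ≈ 0.005534 mile/hour (4 s.f.).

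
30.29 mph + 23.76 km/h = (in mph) 1 mph = 0.44704 m/s, so 30.29 mph = 30.29 * 0.44704 = 13.540842 m/s. 1 km/h = 0.27777778 m/s, so 23.76 km/h = 23.76 * 0.27777778 = 6.6 m/s. Sum: 13.540842 + 6.6 = 20.140842 m/s. 1 mph = 0.44704 m/s, so 20.140842 m/s = 20.140842 / 0.44704 = 45.05378 mph ≈ 45.05 mph (4 s.f.). Final answer: 45.05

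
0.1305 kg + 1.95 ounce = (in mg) 1.858e+05. Check: 0.1305 kg is already in kg. 1 ounce = 0.028349523 kg, so 1.95 ounce = 1.95 * 0.028349523 = 0.05528157 kg. Sum: 0.1305 + 0.05528157 = 0.18578157 kg. 1 mg = 1e-06 kg, so 0.18578157 kg = 0.18578157 / 1e-06 = 185781.57 mg ≈ 1.858e+05 mg (4 s.f.).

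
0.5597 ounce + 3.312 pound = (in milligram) 1.518e+06. Check: 1 ounce = 0.028349523 kg, so 0.5597 ounce = 0.5597 * 0.028349523 = 0.015867228 kg. 1 pound = 0.45359237 kg, so 3.312 pound = 3.312 * 0.45359237 = 1.5022979 kg. Sum: 0.015867228 + 1.5022979 = 1.5181652 kg. 1 milligram = 1e-06 kg, so 1.5181652 kg = 1.5181652 / 1e-06 = 1518165.2 milligram ≈ 1.518e+06 milligram (4 s.f.).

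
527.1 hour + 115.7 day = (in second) 1 hour = 3600 s, so 527.1 hour = 527.1 * 3600 = 1897560 s. 1 day = 86400 s, so 115.7 day = 115.7 * 86400 = 9996480 s. Sum: 1897560 + 9996480 = 11894040 s. 11894040 s = 11894040 second ≈ 1.189e+07 second (4 s.f.). Final answer: 1.189e+07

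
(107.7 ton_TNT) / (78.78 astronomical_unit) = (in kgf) 1 ton_TNT = 4.184e+09 J, so 107.7 ton_TNT = 107.7 * 4.184e+09 = 4.506168e+11 J. 1 astronomical_unit = 1.4959787e+11 m, so 78.78 astronomical_unit = 78.78 * 1.4959787e+11 = 1.178532e+13 m. Combine: 4.506168e+11 J / 1.178532e+13 m = 0.038235431 N. 1 kgf = 9.80665 N, so 0.038235431 N = 0.038235431 / 9.80665 = 0.0038989289 kgf ≈ 0.003899 kgf (4 s.f.). Final answer: 0.003899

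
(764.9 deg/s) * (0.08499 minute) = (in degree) 3901. Check: 1 deg/s = 0.017453293 rad/s, so 764.9 deg/s = 764.9 * 0.017453293 = 13.350023 rad/s. 1 minute = 60 s, so 0.08499 minute = 0.08499 * 60 = 5.0994 s. Combine: 13.350023 rad/s * 5.0994 s = 68.07711 rad. 1 degree = 0.017453293 rad, so 68.07711 rad = 68.07711 / 0.017453293 = 3900.5311 degree ≈ 3901 degree (4 s.f.).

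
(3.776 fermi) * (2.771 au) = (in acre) 3.868e-07. Check: 1 fermi = 1e-15 m, so 3.776 fermi = 3.776 * 1e-15 = 3.776e-15 m. 1 au = 1.4959787e+11 m, so 2.771 au = 2.771 * 1.4959787e+11 = 4.145357e+11 m. Combine: 3.776e-15 m * 4.145357e+11 m = 0.0015652868 m^2. 1 acre = 4046.8564 m^2, so 0.0015652868 m^2 = 0.0015652868 / 4046.8564 = 3.8679079e-07 acre ≈ 3.868e-07 acre (4 s.f.).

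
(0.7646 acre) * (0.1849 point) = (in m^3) 0.2018. Check: 1 acre = 4046.8564 m^2, so 0.7646 acre = 0.7646 * 4046.8564 = 3094.2264 m^2. 1 point = 0.00035277778 m, so 0.1849 point = 0.1849 * 0.00035277778 = 6.5228611e-05 m. Combine: 3094.2264 m^2 * 6.5228611e-05 m = 0.20183209 m^3. Result: 0.20183209 m^3 ≈ 0.2018 m^3 (4 s.f.).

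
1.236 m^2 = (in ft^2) 1 ft^2 = 0.09290304 m^2, so 1.236 m^2 = 1.236 / 0.09290304 = 13.304193 ft^2 ≈ 13.3 ft^2 (4 s.f.). Final answer: 13.3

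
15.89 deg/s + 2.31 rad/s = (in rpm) 1 deg/s = 0.017453293 rad/s, so 15.89 deg/s = 15.89 * 0.017453293 = 0.27733282 rad/s. 2.31 rad/s is already in rad/s. Sum: 0.27733282 + 2.31 = 2.5873328 rad/s. 1 rpm = 0.10471976 rad/s, so 2.5873328 rad/s = 2.5873328 / 0.10471976 = 24.707208 rpm ≈ 24.71 rpm (4 s.f.). Final answer: 24.71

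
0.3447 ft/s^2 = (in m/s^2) 1 ft/s^2 = 0.3048 m/s^2, so 0.3447 ft/s^2 = 0.3447 * 0.3048 = 0.10506456 m/s^2. Result: 0.10506456 m/s^2 ≈ 0.1051 m/s^2 (4 s.f.). Final answer: 0.1051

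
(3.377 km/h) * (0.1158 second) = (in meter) 0.1086. Check: 1 km/h = 0.27777778 m/s, so 3.377 km/h = 3.377 * 0.27777778 = 0.93805556 m/s. 0.1158 second = 0.1158 s. Combine: 0.93805556 m/s * 0.1158 s = 0.10862683 m. 0.10862683 m = 0.10862683 meter ≈ 0.1086 meter (4 s.f.).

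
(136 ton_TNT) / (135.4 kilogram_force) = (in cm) 1 ton_TNT = 4.184e+09 J, so 136 ton_TNT = 136 * 4.184e+09 = 5.69024e+11 J. 1 kilogram_force = 9.80665 N, so 135.4 kilogram_force = 135.4 * 9.80665 = 1327.8204 N. Combine: 5.69024e+11 J / 1327.8204 N = 4.2853988e+08 m. 1 cm = 0.01 m, so 4.2853988e+08 m = 4.2853988e+08 / 0.01 = 4.2853988e+10 cm ≈ 4.285e+10 cm (4 s.f.). Final answer: 4.285e+10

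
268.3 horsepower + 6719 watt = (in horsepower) 1 horsepower = 745.69987 W, so 268.3 horsepower = 268.3 * 745.69987 = 200071.28 W. 6719 watt = 6719 W. Sum: 200071.28 + 6719 = 206790.28 W. 1 horsepower = 745.69987 W, so 206790.28 W = 206790.28 / 745.69987 = 277.31033 horsepower ≈ 277.3 horsepower (4 s.f.). Final answer: 277.3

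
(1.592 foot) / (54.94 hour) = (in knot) 1 foot = 0.3048 m, so 1.592 foot = 1.592 * 0.3048 = 0.4852416 m. 1 hour = 3600 s, so 54.94 hour = 54.94 * 3600 = 197784 s. Combine: 0.4852416 m / 197784 s = 2.4533916e-06 m/s. 1 knot = 0.51444444 m/s, so 2.4533916e-06 m/s = 2.4533916e-06 / 0.51444444 = 4.7690117e-06 knot ≈ 4.769e-06 knot (4 s.f.). Final answer: 4.769e-06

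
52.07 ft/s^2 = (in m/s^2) 15.87. Check: 1 ft/s^2 = 0.3048 m/s^2, so 52.07 ft/s^2 = 52.07 * 0.3048 = 15.870936 m/s^2. Result: 15.870936 m/s^2 ≈ 15.87 m/s^2 (4 s.f.).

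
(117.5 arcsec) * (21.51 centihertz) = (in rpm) 0.00117. Check: 1 arcsec = 4.8481368e-06 rad, so 117.5 arcsec = 117.5 * 4.8481368e-06 = 0.00056965608 rad. 1 centihertz = 0.01 Hz, so 21.51 centihertz = 21.51 * 0.01 = 0.2151 Hz. Combine: 0.00056965608 rad * 0.2151 Hz = 0.00012253302 rad/s. 1 rpm = 0.10471976 rad/s, so 0.00012253302 rad/s = 0.00012253302 / 0.10471976 = 0.0011701042 rpm ≈ 0.00117 rpm (4 s.f.).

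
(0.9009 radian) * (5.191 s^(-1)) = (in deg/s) 0.9009 radian = 0.9009 rad. 5.191 s^(-1) = 5.191 Hz. Combine: 0.9009 rad * 5.191 Hz = 4.6765719 rad/s. 1 deg/s = 0.017453293 rad/s, so 4.6765719 rad/s = 4.6765719 / 0.017453293 = 267.94783 deg/s ≈ 267.9 deg/s (4 s.f.). Final answer: 267.9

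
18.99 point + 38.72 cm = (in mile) 0.0002448. Check: 1 point = 0.00035277778 m, so 18.99 point = 18.99 * 0.00035277778 = 0.00669925 m. 1 cm = 0.01 m, so 38.72 cm = 38.72 * 0.01 = 0.3872 m. Sum: 0.00669925 + 0.3872 = 0.39389925 m. 1 mile = 1609.344 m, so 0.39389925 m = 0.39389925 / 1609.344 = 0.00024475765 mile ≈ 0.0002448 mile (4 s.f.).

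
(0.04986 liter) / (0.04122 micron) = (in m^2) 1210. Check: 1 liter = 0.001 m^3, so 0.04986 liter = 0.04986 * 0.001 = 4.986e-05 m^3. 1 micron = 1e-06 m, so 0.04122 micron = 0.04122 * 1e-06 = 4.122e-08 m. Combine: 4.986e-05 m^3 / 4.122e-08 m = 1209.607 m^2. Result: 1209.607 m^2 ≈ 1210 m^2 (4 s.f.).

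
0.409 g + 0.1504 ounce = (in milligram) 1 g = 0.001 kg, so 0.409 g = 0.409 * 0.001 = 0.000409 kg. 1 ounce = 0.028349523 kg, so 0.1504 ounce = 0.1504 * 0.028349523 = 0.0042637683 kg. Sum: 0.000409 + 0.0042637683 = 0.0046727683 kg. 1 milligram = 1e-06 kg, so 0.0046727683 kg = 0.0046727683 / 1e-06 = 4672.7683 milligram ≈ 4673 milligram (4 s.f.). Final answer: 4673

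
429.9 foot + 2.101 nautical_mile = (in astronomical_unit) 1 foot = 0.3048 m, so 429.9 foot = 429.9 * 0.3048 = 131.03352 m. 1 nautical_mile = 1852 m, so 2.101 nautical_mile = 2.101 * 1852 = 3891.052 m. Sum: 131.03352 + 3891.052 = 4022.0855 m. 1 astronomical_unit = 1.4959787e+11 m, so 4022.0855 m = 4022.0855 / 1.4959787e+11 = 2.6885981e-08 astronomical_unit ≈ 2.689e-08 astronomical_unit (4 s.f.). Final answer: 2.689e-08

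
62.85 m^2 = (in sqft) 676.5. Check: 1 sqft = 0.09290304 m^2, so 62.85 m^2 = 62.85 / 0.09290304 = 676.51177 sqft ≈ 676.5 sqft (4 s.f.).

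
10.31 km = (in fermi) 1 km = 1000 m, so 10.31 km = 10.31 * 1000 = 10310 m. 1 fermi = 1e-15 m, so 10310 m = 10310 / 1e-15 = 1.031e+19 fermi. Final answer: 1.031e+19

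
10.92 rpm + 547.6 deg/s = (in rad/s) 10.7. Check: 1 rpm = 0.10471976 rad/s, so 10.92 rpm = 10.92 * 0.10471976 = 1.1435397 rad/s. 1 deg/s = 0.017453293 rad/s, so 547.6 deg/s = 547.6 * 0.017453293 = 9.557423 rad/s. Sum: 1.1435397 + 9.557423 = 10.700963 rad/s. Result: 10.700963 rad/s ≈ 10.7 rad/s (4 s.f.).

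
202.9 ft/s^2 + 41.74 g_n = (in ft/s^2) 1 ft/s^2 = 0.3048 m/s^2, so 202.9 ft/s^2 = 202.9 * 0.3048 = 61.84392 m/s^2. 1 g_n = 9.80665 m/s^2, so 41.74 g_n = 41.74 * 9.80665 = 409.32957 m/s^2. Sum: 61.84392 + 409.32957 = 471.17349 m/s^2. 1 ft/s^2 = 0.3048 m/s^2, so 471.17349 m/s^2 = 471.17349 / 0.3048 = 1545.8448 ft/s^2 ≈ 1546 ft/s^2 (4 s.f.). Final answer: 1546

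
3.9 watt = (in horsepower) 0.00523. Check: 3.9 watt = 3.9 W. 1 horsepower = 745.69987 W, so 3.9 W = 3.9 / 745.69987 = 0.0052299861 horsepower ≈ 0.00523 horsepower (4 s.f.).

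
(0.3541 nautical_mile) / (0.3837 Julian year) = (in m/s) 5.416e-05. Check: 1 nautical_mile = 1852 m, so 0.3541 nautical_mile = 0.3541 * 1852 = 655.7932 m. 1 Julian year = 31557600 s, so 0.3837 Julian year = 0.3837 * 31557600 = 12108651 s. Combine: 655.7932 m / 12108651 s = 5.4159063e-05 m/s. Result: 5.4159063e-05 m/s ≈ 5.416e-05 m/s (4 s.f.).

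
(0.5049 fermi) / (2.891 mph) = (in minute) 6.511e-18. Check: 1 fermi = 1e-15 m, so 0.5049 fermi = 0.5049 * 1e-15 = 5.049e-16 m. 1 mph = 0.44704 m/s, so 2.891 mph = 2.891 * 0.44704 = 1.2923926 m/s. Combine: 5.049e-16 m / 1.2923926 m/s = 3.9067075e-16 s. 1 minute = 60 s, so 3.9067075e-16 s = 3.9067075e-16 / 60 = 6.5111791e-18 minute ≈ 6.511e-18 minute (4 s.f.).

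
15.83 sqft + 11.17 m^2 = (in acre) 0.003124. Check: 1 sqft = 0.09290304 m^2, so 15.83 sqft = 15.83 * 0.09290304 = 1.4706551 m^2. 11.17 m^2 is already in m^2. Sum: 1.4706551 + 11.17 = 12.640655 m^2. 1 acre = 4046.8564 m^2, so 12.640655 m^2 = 12.640655 / 4046.8564 = 0.0031235739 acre ≈ 0.003124 acre (4 s.f.).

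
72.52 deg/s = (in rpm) 12.09. Check: 1 deg/s = 0.017453293 rad/s, so 72.52 deg/s = 72.52 * 0.017453293 = 1.2657128 rad/s. 1 rpm = 0.10471976 rad/s, so 1.2657128 rad/s = 1.2657128 / 0.10471976 = 12.086667 rpm ≈ 12.09 rpm (4 s.f.).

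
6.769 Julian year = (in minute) 3.56e+06. Check: 1 Julian year = 31557600 s, so 6.769 Julian year = 6.769 * 31557600 = 2.1361339e+08 s. 1 minute = 60 s, so 2.1361339e+08 s = 2.1361339e+08 / 60 = 3560223.2 minute ≈ 3.56e+06 minute (4 s.f.).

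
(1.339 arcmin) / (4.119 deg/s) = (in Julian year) 1 arcmin = 0.00029088821 rad, so 1.339 arcmin = 1.339 * 0.00029088821 = 0.00038949931 rad. 1 deg/s = 0.017453293 rad/s, so 4.119 deg/s = 4.119 * 0.017453293 = 0.071890112 rad/s. Combine: 0.00038949931 rad / 0.071890112 rad/s = 0.0054179817 s. 1 Julian year = 31557600 s, so 0.0054179817 s = 0.0054179817 / 31557600 = 1.7168548e-10 Julian year ≈ 1.717e-10 Julian year (4 s.f.). Final answer: 1.717e-10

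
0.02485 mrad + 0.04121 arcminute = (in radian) 1 mrad = 0.001 rad, so 0.02485 mrad = 0.02485 * 0.001 = 2.485e-05 rad. 1 arcminute = 0.00029088821 rad, so 0.04121 arcminute = 0.04121 * 0.00029088821 = 1.1987503e-05 rad. Sum: 2.485e-05 + 1.1987503e-05 = 3.6837503e-05 rad. 3.6837503e-05 rad = 3.6837503e-05 radian ≈ 3.684e-05 radian (4 s.f.). Final answer: 3.684e-05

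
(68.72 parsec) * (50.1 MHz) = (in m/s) 1.062e+26. Check: 1 parsec = 3.0856776e+16 m, so 68.72 parsec = 68.72 * 3.0856776e+16 = 2.1204776e+18 m. 1 MHz = 1000000 Hz, so 50.1 MHz = 50.1 * 1000000 = 50100000 Hz. Combine: 2.1204776e+18 m * 50100000 Hz = 1.0623593e+26 m/s. Result: 1.0623593e+26 m/s ≈ 1.062e+26 m/s (4 s.f.).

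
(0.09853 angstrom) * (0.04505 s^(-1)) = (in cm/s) 1 angstrom = 1e-10 m, so 0.09853 angstrom = 0.09853 * 1e-10 = 9.853e-12 m. 0.04505 s^(-1) = 0.04505 Hz. Combine: 9.853e-12 m * 0.04505 Hz = 4.4387765e-13 m/s. 1 cm/s = 0.01 m/s, so 4.4387765e-13 m/s = 4.4387765e-13 / 0.01 = 4.4387765e-11 cm/s ≈ 4.439e-11 cm/s (4 s.f.). Final answer: 4.439e-11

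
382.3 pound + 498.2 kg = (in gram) 6.716e+05. Check: 1 pound = 0.45359237 kg, so 382.3 pound = 382.3 * 0.45359237 = 173.40836 kg. 498.2 kg is already in kg. Sum: 173.40836 + 498.2 = 671.60836 kg. 1 gram = 0.001 kg, so 671.60836 kg = 671.60836 / 0.001 = 671608.36 gram ≈ 6.716e+05 gram (4 s.f.).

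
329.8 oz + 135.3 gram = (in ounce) 334.6. Check: 1 oz = 0.028349523 kg, so 329.8 oz = 329.8 * 0.028349523 = 9.3496727 kg. 1 gram = 0.001 kg, so 135.3 gram = 135.3 * 0.001 = 0.1353 kg. Sum: 9.3496727 + 0.1353 = 9.4849727 kg. 1 ounce = 0.028349523 kg, so 9.4849727 kg = 9.4849727 / 0.028349523 = 334.57257 ounce ≈ 334.6 ounce (4 s.f.).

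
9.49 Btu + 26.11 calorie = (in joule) 1.012e+04. Check: 1 Btu = 1055.0559 J, so 9.49 Btu = 9.49 * 1055.0559 = 10012.48 J. 1 calorie = 4.184 J, so 26.11 calorie = 26.11 * 4.184 = 109.24424 J. Sum: 10012.48 + 109.24424 = 10121.724 J. 10121.724 J = 10121.724 joule ≈ 1.012e+04 joule (4 s.f.).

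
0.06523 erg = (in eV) 1 erg = 1e-07 J, so 0.06523 erg = 0.06523 * 1e-07 = 6.523e-09 J. 1 eV = 1.6021766e-19 J, so 6.523e-09 J = 6.523e-09 / 1.6021766e-19 = 4.0713364e+10 eV ≈ 4.071e+10 eV (4 s.f.). Final answer: 4.071e+10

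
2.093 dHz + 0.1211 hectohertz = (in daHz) 1 dHz = 0.1 Hz, so 2.093 dHz = 2.093 * 0.1 = 0.2093 Hz. 1 hectohertz = 100 Hz, so 0.1211 hectohertz = 0.1211 * 100 = 12.11 Hz. Sum: 0.2093 + 12.11 = 12.3193 Hz. 1 daHz = 10 Hz, so 12.3193 Hz = 12.3193 / 10 = 1.23193 daHz ≈ 1.232 daHz (4 s.f.). Final answer: 1.232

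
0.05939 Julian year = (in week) 3.099. Check: 1 Julian year = 31557600 s, so 0.05939 Julian year = 0.05939 * 31557600 = 1874205.9 s. 1 week = 604800 s, so 1874205.9 s = 1874205.9 / 604800 = 3.0988854 week ≈ 3.099 week (4 s.f.).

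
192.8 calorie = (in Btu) 0.7646. Check: 1 calorie = 4.184 J, so 192.8 calorie = 192.8 * 4.184 = 806.6752 J. 1 Btu = 1055.0559 J, so 806.6752 J = 806.6752 / 1055.0559 = 0.76458057 Btu ≈ 0.7646 Btu (4 s.f.).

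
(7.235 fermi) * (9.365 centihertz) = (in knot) 1 fermi = 1e-15 m, so 7.235 fermi = 7.235 * 1e-15 = 7.235e-15 m. 1 centihertz = 0.01 Hz, so 9.365 centihertz = 9.365 * 0.01 = 0.09365 Hz. Combine: 7.235e-15 m * 0.09365 Hz = 6.7755775e-16 m/s. 1 knot = 0.51444444 m/s, so 6.7755775e-16 m/s = 6.7755775e-16 / 0.51444444 = 1.3170669e-15 knot ≈ 1.317e-15 knot (4 s.f.). Final answer: 1.317e-15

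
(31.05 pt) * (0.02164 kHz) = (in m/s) 0.237. Check: 1 pt = 0.00035277778 m, so 31.05 pt = 31.05 * 0.00035277778 = 0.01095375 m. 1 kHz = 1000 Hz, so 0.02164 kHz = 0.02164 * 1000 = 21.64 Hz. Combine: 0.01095375 m * 21.64 Hz = 0.23703915 m/s. Result: 0.23703915 m/s ≈ 0.237 m/s (4 s.f.).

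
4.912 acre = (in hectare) 1.988. Check: 1 acre = 4046.8564 m^2, so 4.912 acre = 4.912 * 4046.8564 = 19878.159 m^2. 1 hectare = 10000 m^2, so 19878.159 m^2 = 19878.159 / 10000 = 1.9878159 hectare ≈ 1.988 hectare (4 s.f.).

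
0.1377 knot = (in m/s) 0.07084. Check: 1 knot = 0.51444444 m/s, so 0.1377 knot = 0.1377 * 0.51444444 = 0.070839 m/s. Result: 0.070839 m/s ≈ 0.07084 m/s (4 s.f.).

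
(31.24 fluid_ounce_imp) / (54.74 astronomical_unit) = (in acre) 2.678e-20. Check: 1 fluid_ounce_imp = 2.8413063e-05 m^3, so 31.24 fluid_ounce_imp = 31.24 * 2.8413063e-05 = 0.00088762407 m^3. 1 astronomical_unit = 1.4959787e+11 m, so 54.74 astronomical_unit = 54.74 * 1.4959787e+11 = 8.1889874e+12 m. Combine: 0.00088762407 m^3 / 8.1889874e+12 m = 1.0839241e-16 m^2. 1 acre = 4046.8564 m^2, so 1.0839241e-16 m^2 = 1.0839241e-16 / 4046.8564 = 2.6784347e-20 acre ≈ 2.678e-20 acre (4 s.f.).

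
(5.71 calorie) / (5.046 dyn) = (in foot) 1.553e+06. Check: 1 calorie = 4.184 J, so 5.71 calorie = 5.71 * 4.184 = 23.89064 J. 1 dyn = 1e-05 N, so 5.046 dyn = 5.046 * 1e-05 = 5.046e-05 N. Combine: 23.89064 J / 5.046e-05 N = 473457 m. 1 foot = 0.3048 m, so 473457 m = 473457 / 0.3048 = 1553336.6 foot ≈ 1.553e+06 foot (4 s.f.).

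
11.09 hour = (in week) 1 hour = 3600 s, so 11.09 hour = 11.09 * 3600 = 39924 s. 1 week = 604800 s, so 39924 s = 39924 / 604800 = 0.066011905 week ≈ 0.06601 week (4 s.f.). Final answer: 0.06601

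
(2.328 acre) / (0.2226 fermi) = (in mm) 4.232e+22. Check: 1 acre = 4046.8564 m^2, so 2.328 acre = 2.328 * 4046.8564 = 9421.0818 m^2. 1 fermi = 1e-15 m, so 0.2226 fermi = 0.2226 * 1e-15 = 2.226e-16 m. Combine: 9421.0818 m^2 / 2.226e-16 m = 4.2322919e+19 m. 1 mm = 0.001 m, so 4.2322919e+19 m = 4.2322919e+19 / 0.001 = 4.2322919e+22 mm ≈ 4.232e+22 mm (4 s.f.).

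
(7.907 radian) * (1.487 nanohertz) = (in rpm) 1.123e-07. Check: 7.907 radian = 7.907 rad. 1 nanohertz = 1e-09 Hz, so 1.487 nanohertz = 1.487 * 1e-09 = 1.487e-09 Hz. Combine: 7.907 rad * 1.487e-09 Hz = 1.1757709e-08 rad/s. 1 rpm = 0.10471976 rad/s, so 1.1757709e-08 rad/s = 1.1757709e-08 / 0.10471976 = 1.1227785e-07 rpm ≈ 1.123e-07 rpm (4 s.f.).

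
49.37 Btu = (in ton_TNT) 1.245e-05. Check: 1 Btu = 1055.0559 J, so 49.37 Btu = 49.37 * 1055.0559 = 52088.107 J. 1 ton_TNT = 4.184e+09 J, so 52088.107 J = 52088.107 / 4.184e+09 = 1.2449356e-05 ton_TNT ≈ 1.245e-05 ton_TNT (4 s.f.).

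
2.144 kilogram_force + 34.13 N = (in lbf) 12.4. Check: 1 kilogram_force = 9.80665 N, so 2.144 kilogram_force = 2.144 * 9.80665 = 21.025458 N. 34.13 N is already in N. Sum: 21.025458 + 34.13 = 55.155458 N. 1 lbf = 4.4482216 N, so 55.155458 N = 55.155458 / 4.4482216 = 12.39944 lbf ≈ 12.4 lbf (4 s.f.).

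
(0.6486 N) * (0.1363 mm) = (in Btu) 8.379e-08. Check: 0.6486 N is already in N. 1 mm = 0.001 m, so 0.1363 mm = 0.1363 * 0.001 = 0.0001363 m. Combine: 0.6486 N * 0.0001363 m = 8.840418e-05 J. 1 Btu = 1055.0559 J, so 8.840418e-05 J = 8.840418e-05 / 1055.0559 = 8.3790995e-08 Btu ≈ 8.379e-08 Btu (4 s.f.).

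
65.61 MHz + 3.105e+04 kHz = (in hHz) 1 MHz = 1000000 Hz, so 65.61 MHz = 65.61 * 1000000 = 65610000 Hz. 1 kHz = 1000 Hz, so 3.105e+04 kHz = 3.105e+04 * 1000 = 31050000 Hz. Sum: 65610000 + 31050000 = 96660000 Hz. 1 hHz = 100 Hz, so 96660000 Hz = 96660000 / 100 = 966600 hHz ≈ 9.666e+05 hHz (4 s.f.). Final answer: 9.666e+05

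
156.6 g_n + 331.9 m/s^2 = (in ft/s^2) 1 g_n = 9.80665 m/s^2, so 156.6 g_n = 156.6 * 9.80665 = 1535.7214 m/s^2. 331.9 m/s^2 is already in m/s^2. Sum: 1535.7214 + 331.9 = 1867.6214 m/s^2. 1 ft/s^2 = 0.3048 m/s^2, so 1867.6214 m/s^2 = 1867.6214 / 0.3048 = 6127.3668 ft/s^2 ≈ 6127 ft/s^2 (4 s.f.). Final answer: 6127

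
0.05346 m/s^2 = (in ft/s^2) 1 ft/s^2 = 0.3048 m/s^2, so 0.05346 m/s^2 = 0.05346 / 0.3048 = 0.1753937 ft/s^2 ≈ 0.1754 ft/s^2 (4 s.f.). Final answer: 0.1754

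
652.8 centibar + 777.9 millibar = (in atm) 1 centibar = 1000 Pa, so 652.8 centibar = 652.8 * 1000 = 652800 Pa. 1 millibar = 100 Pa, so 777.9 millibar = 777.9 * 100 = 77790 Pa. Sum: 652800 + 77790 = 730590 Pa. 1 atm = 101325 Pa, so 730590 Pa = 730590 / 101325 = 7.2103627 atm ≈ 7.21 atm (4 s.f.). Final answer: 7.21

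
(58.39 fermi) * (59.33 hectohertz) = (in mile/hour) 7.749e-10. Check: 1 fermi = 1e-15 m, so 58.39 fermi = 58.39 * 1e-15 = 5.839e-14 m. 1 hectohertz = 100 Hz, so 59.33 hectohertz = 59.33 * 100 = 5933 Hz. Combine: 5.839e-14 m * 5933 Hz = 3.4642787e-10 m/s. 1 mile/hour = 0.44704 m/s, so 3.4642787e-10 m/s = 3.4642787e-10 / 0.44704 = 7.7493707e-10 mile/hour ≈ 7.749e-10 mile/hour (4 s.f.).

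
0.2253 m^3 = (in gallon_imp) 1 gallon_imp = 0.00454609 m^3, so 0.2253 m^3 = 0.2253 / 0.00454609 = 49.559072 gallon_imp ≈ 49.56 gallon_imp (4 s.f.). Final answer: 49.56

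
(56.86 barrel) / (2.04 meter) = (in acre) 0.001095. Check: 1 barrel = 0.15898729 m^3, so 56.86 barrel = 56.86 * 0.15898729 = 9.0400176 m^3. 2.04 meter = 2.04 m. Combine: 9.0400176 m^3 / 2.04 m = 4.4313812 m^2. 1 acre = 4046.8564 m^2, so 4.4313812 m^2 = 4.4313812 / 4046.8564 = 0.0010950181 acre ≈ 0.001095 acre (4 s.f.).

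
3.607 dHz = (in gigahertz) 1 dHz = 0.1 Hz, so 3.607 dHz = 3.607 * 0.1 = 0.3607 Hz. 1 gigahertz = 1e+09 Hz, so 0.3607 Hz = 0.3607 / 1e+09 = 3.607e-10 gigahertz. Final answer: 3.607e-10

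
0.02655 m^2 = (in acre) 1 acre = 4046.8564 m^2, so 0.02655 m^2 = 0.02655 / 4046.8564 = 6.5606479e-06 acre ≈ 6.561e-06 acre (4 s.f.). Final answer: 6.561e-06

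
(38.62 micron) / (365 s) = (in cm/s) 1.058e-05. Check: 1 micron = 1e-06 m, so 38.62 micron = 38.62 * 1e-06 = 3.862e-05 m. 365 s is already in s. Combine: 3.862e-05 m / 365 s = 1.0580822e-07 m/s. 1 cm/s = 0.01 m/s, so 1.0580822e-07 m/s = 1.0580822e-07 / 0.01 = 1.0580822e-05 cm/s ≈ 1.058e-05 cm/s (4 s.f.).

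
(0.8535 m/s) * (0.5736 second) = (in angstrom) 0.8535 m/s is already in m/s. 0.5736 second = 0.5736 s. Combine: 0.8535 m/s * 0.5736 s = 0.4895676 m. 1 angstrom = 1e-10 m, so 0.4895676 m = 0.4895676 / 1e-10 = 4.895676e+09 angstrom ≈ 4.896e+09 angstrom (4 s.f.). Final answer: 4.896e+09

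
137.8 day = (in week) 1 day = 86400 s, so 137.8 day = 137.8 * 86400 = 11905920 s. 1 week = 604800 s, so 11905920 s = 11905920 / 604800 = 19.685714 week ≈ 19.69 week (4 s.f.). Final answer: 19.69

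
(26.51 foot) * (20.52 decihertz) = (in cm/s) 1658. Check: 1 foot = 0.3048 m, so 26.51 foot = 26.51 * 0.3048 = 8.080248 m. 1 decihertz = 0.1 Hz, so 20.52 decihertz = 20.52 * 0.1 = 2.052 Hz. Combine: 8.080248 m * 2.052 Hz = 16.580669 m/s. 1 cm/s = 0.01 m/s, so 16.580669 m/s = 16.580669 / 0.01 = 1658.0669 cm/s ≈ 1658 cm/s (4 s.f.).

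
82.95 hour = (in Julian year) 0.009463. Check: 1 hour = 3600 s, so 82.95 hour = 82.95 * 3600 = 298620 s. 1 Julian year = 31557600 s, so 298620 s = 298620 / 31557600 = 0.0094626968 Julian year ≈ 0.009463 Julian year (4 s.f.).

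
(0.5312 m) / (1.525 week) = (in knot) 0.5312 m is already in m. 1 week = 604800 s, so 1.525 week = 1.525 * 604800 = 922320 s. Combine: 0.5312 m / 922320 s = 5.7593894e-07 m/s. 1 knot = 0.51444444 m/s, so 5.7593894e-07 m/s = 5.7593894e-07 / 0.51444444 = 1.1195357e-06 knot ≈ 1.12e-06 knot (4 s.f.). Final answer: 1.12e-06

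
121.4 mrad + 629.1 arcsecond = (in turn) 1 mrad = 0.001 rad, so 121.4 mrad = 121.4 * 0.001 = 0.1214 rad. 1 arcsecond = 4.8481368e-06 rad, so 629.1 arcsecond = 629.1 * 4.8481368e-06 = 0.0030499629 rad. Sum: 0.1214 + 0.0030499629 = 0.12444996 rad. 1 turn = 6.2831853 rad, so 0.12444996 rad = 0.12444996 / 6.2831853 = 0.019806827 turn ≈ 0.01981 turn (4 s.f.). Final answer: 0.01981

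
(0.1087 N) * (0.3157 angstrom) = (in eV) 2.142e+07. Check: 0.1087 N is already in N. 1 angstrom = 1e-10 m, so 0.3157 angstrom = 0.3157 * 1e-10 = 3.157e-11 m. Combine: 0.1087 N * 3.157e-11 m = 3.431659e-12 J. 1 eV = 1.6021766e-19 J, so 3.431659e-12 J = 3.431659e-12 / 1.6021766e-19 = 21418731 eV ≈ 2.142e+07 eV (4 s.f.).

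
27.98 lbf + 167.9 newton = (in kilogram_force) 1 lbf = 4.4482216 N, so 27.98 lbf = 27.98 * 4.4482216 = 124.46124 N. 167.9 newton = 167.9 N. Sum: 124.46124 + 167.9 = 292.36124 N. 1 kilogram_force = 9.80665 N, so 292.36124 N = 292.36124 / 9.80665 = 29.81255 kilogram_force ≈ 29.81 kilogram_force (4 s.f.). Final answer: 29.81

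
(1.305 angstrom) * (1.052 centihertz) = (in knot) 1 angstrom = 1e-10 m, so 1.305 angstrom = 1.305 * 1e-10 = 1.305e-10 m. 1 centihertz = 0.01 Hz, so 1.052 centihertz = 1.052 * 0.01 = 0.01052 Hz. Combine: 1.305e-10 m * 0.01052 Hz = 1.37286e-12 m/s. 1 knot = 0.51444444 m/s, so 1.37286e-12 m/s = 1.37286e-12 / 0.51444444 = 2.6686263e-12 knot ≈ 2.669e-12 knot (4 s.f.). Final answer: 2.669e-12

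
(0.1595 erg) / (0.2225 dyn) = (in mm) 7.169. Check: 1 erg = 1e-07 J, so 0.1595 erg = 0.1595 * 1e-07 = 1.595e-08 J. 1 dyn = 1e-05 N, so 0.2225 dyn = 0.2225 * 1e-05 = 2.225e-06 N. Combine: 1.595e-08 J / 2.225e-06 N = 0.0071685393 m. 1 mm = 0.001 m, so 0.0071685393 m = 0.0071685393 / 0.001 = 7.1685393 mm ≈ 7.169 mm (4 s.f.).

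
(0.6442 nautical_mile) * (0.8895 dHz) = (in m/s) 1 nautical_mile = 1852 m, so 0.6442 nautical_mile = 0.6442 * 1852 = 1193.0584 m. 1 dHz = 0.1 Hz, so 0.8895 dHz = 0.8895 * 0.1 = 0.08895 Hz. Combine: 1193.0584 m * 0.08895 Hz = 106.12254 m/s. Result: 106.12254 m/s ≈ 106.1 m/s (4 s.f.). Final answer: 106.1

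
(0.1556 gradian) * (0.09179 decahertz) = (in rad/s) 0.002243. Check: 1 gradian = 0.015707963 rad, so 0.1556 gradian = 0.1556 * 0.015707963 = 0.0024441591 rad. 1 decahertz = 10 Hz, so 0.09179 decahertz = 0.09179 * 10 = 0.9179 Hz. Combine: 0.0024441591 rad * 0.9179 Hz = 0.0022434936 rad/s. Result: 0.0022434936 rad/s ≈ 0.002243 rad/s (4 s.f.).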